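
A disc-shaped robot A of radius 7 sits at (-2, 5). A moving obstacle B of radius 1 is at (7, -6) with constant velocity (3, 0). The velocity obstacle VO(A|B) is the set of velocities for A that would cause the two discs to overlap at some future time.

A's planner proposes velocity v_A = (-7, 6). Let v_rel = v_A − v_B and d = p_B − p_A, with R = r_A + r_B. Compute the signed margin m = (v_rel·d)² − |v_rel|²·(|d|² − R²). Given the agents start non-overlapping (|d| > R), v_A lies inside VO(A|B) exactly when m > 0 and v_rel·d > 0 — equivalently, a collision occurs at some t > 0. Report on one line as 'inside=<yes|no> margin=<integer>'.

d = (9, -11),  |d|² = 202;  R = 7+1 = 8,  c = 202−8² = 138
v_rel = (-10, 6),  |v_rel|² = 136;  v_rel·d = (-10)·(9) + (6)·(-11) = -156
136·t² + 312·t + 138 = 0  ⇒  m = (-156)² − 136·138 = 5568
m = 5568 > 0,  v_rel·d = -156 < 0  ⇒  outside

inside=no margin=5568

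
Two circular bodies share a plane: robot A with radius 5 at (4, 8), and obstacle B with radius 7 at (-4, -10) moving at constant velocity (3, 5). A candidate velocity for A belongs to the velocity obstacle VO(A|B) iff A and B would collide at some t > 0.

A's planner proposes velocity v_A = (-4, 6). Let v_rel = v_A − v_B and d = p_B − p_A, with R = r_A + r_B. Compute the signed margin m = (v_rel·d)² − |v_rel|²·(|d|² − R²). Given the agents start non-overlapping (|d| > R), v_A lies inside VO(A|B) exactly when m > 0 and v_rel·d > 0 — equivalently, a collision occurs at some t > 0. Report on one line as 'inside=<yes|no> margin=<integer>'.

d = (-8, -18),  |d|² = 388;  R = 5+7 = 12,  c = 388−12² = 244
v_rel = (-7, 1),  |v_rel|² = 50;  v_rel·d = (-7)·(-8) + (1)·(-18) = 38
50·t² − 76·t + 244 = 0  ⇒  m = 38² − 50·244 = -10756
m = -10756 < 0,  v_rel·d = 38 > 0  ⇒  outside

inside=no margin=-10756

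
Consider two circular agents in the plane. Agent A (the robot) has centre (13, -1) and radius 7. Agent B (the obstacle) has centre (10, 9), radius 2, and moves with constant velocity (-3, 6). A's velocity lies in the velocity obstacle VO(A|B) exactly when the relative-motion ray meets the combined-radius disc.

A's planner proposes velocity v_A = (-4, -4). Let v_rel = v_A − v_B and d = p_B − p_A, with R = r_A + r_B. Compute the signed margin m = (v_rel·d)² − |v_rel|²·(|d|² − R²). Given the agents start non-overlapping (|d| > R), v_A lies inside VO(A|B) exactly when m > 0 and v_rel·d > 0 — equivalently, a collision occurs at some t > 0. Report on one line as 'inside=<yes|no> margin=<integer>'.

d = (-3, 10),  |d|² = 109;  R = 7+2 = 9,  c = 109−9² = 28
v_rel = (-1, -10),  |v_rel|² = 101;  v_rel·d = (-1)·(-3) + (-10)·(10) = -97
101·t² + 194·t + 28 = 0  ⇒  m = (-97)² − 101·28 = 6581
m = 6581 > 0,  v_rel·d = -97 < 0  ⇒  outside

inside=no margin=6581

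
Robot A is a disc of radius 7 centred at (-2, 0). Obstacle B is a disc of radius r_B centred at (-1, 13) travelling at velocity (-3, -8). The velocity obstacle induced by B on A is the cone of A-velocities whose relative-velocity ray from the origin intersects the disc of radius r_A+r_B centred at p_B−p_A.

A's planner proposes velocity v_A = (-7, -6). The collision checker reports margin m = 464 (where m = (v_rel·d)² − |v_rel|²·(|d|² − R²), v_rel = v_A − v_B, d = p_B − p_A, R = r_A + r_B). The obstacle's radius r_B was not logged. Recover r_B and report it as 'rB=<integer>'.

m = 464
d = (1, 13);  v_rel = (-4, 2),  |v_rel|² = 20
v_rel×d = (-4)·(13) − (2)·(1) = -54
since m = R²·20 − (-54)²:  R² = (2916 + 464) / 20 = 169
R = √169 = 13  ⇒  r_B = 13 − 7 = 6

rB=6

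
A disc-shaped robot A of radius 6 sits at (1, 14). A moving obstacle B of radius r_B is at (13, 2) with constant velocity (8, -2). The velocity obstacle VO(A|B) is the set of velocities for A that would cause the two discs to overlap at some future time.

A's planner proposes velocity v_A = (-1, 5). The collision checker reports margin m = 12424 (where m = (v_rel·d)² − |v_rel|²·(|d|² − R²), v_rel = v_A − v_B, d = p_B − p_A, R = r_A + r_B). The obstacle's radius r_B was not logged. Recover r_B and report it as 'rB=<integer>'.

m = 12424
d = (12, -12);  v_rel = (-9, 7),  |v_rel|² = 130
v_rel×d = (-9)·(-12) − (7)·(12) = 24
since m = R²·130 − 24²:  R² = (576 + 12424) / 130 = 100
R = √100 = 10  ⇒  r_B = 10 − 6 = 4

rB=4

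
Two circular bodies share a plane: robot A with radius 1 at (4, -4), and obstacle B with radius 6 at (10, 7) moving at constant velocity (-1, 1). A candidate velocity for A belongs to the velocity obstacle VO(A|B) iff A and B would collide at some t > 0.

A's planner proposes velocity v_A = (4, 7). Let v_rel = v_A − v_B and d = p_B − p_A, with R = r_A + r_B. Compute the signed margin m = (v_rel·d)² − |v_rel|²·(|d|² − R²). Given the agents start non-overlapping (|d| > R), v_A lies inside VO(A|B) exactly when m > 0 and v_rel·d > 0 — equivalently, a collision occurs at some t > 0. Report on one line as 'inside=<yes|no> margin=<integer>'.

d = (6, 11),  |d|² = 157;  R = 1+6 = 7,  c = 157−7² = 108
v_rel = (5, 6),  |v_rel|² = 61;  v_rel·d = (5)·(6) + (6)·(11) = 96
61·t² − 192·t + 108 = 0  ⇒  m = 96² − 61·108 = 2628
m = 2628 > 0,  v_rel·d = 96 > 0  ⇒  inside

inside=yes margin=2628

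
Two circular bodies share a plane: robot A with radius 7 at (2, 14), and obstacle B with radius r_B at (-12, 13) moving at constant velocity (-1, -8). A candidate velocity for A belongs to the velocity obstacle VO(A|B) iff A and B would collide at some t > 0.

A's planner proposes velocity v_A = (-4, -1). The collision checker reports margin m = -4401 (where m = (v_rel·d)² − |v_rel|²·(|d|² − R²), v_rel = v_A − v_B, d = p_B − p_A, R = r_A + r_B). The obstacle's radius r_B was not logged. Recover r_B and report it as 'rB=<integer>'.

m = -4401
d = (-14, -1);  v_rel = (-3, 7),  |v_rel|² = 58
v_rel×d = (-3)·(-1) − (7)·(-14) = 101
since m = R²·58 − 101²:  R² = (10201 + -4401) / 58 = 100
R = √100 = 10  ⇒  r_B = 10 − 7 = 3

rB=3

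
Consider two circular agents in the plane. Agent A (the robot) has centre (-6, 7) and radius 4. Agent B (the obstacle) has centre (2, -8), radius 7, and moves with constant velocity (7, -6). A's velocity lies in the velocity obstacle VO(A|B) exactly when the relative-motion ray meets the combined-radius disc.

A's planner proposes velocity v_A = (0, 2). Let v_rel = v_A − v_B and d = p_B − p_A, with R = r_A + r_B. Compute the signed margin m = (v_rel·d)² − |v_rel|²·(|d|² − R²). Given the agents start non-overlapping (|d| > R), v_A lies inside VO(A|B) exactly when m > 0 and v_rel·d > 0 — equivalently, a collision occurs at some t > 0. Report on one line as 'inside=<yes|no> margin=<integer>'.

d = (8, -15),  |d|² = 289;  R = 4+7 = 11,  c = 289−11² = 168
v_rel = (-7, 8),  |v_rel|² = 113;  v_rel·d = (-7)·(8) + (8)·(-15) = -176
113·t² + 352·t + 168 = 0  ⇒  m = (-176)² − 113·168 = 11992
m = 11992 > 0,  v_rel·d = -176 < 0  ⇒  outside

inside=no margin=11992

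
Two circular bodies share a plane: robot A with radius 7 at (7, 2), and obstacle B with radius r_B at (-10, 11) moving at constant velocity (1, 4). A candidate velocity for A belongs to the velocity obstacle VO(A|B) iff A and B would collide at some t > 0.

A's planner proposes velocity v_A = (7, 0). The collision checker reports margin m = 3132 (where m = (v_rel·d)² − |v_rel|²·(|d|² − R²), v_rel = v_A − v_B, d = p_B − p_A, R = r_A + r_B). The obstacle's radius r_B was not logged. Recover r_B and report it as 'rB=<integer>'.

m = 3132
d = (-17, 9);  v_rel = (6, -4),  |v_rel|² = 52
v_rel×d = (6)·(9) − (-4)·(-17) = -14
since m = R²·52 − (-14)²:  R² = (196 + 3132) / 52 = 64
R = √64 = 8  ⇒  r_B = 8 − 7 = 1

rB=1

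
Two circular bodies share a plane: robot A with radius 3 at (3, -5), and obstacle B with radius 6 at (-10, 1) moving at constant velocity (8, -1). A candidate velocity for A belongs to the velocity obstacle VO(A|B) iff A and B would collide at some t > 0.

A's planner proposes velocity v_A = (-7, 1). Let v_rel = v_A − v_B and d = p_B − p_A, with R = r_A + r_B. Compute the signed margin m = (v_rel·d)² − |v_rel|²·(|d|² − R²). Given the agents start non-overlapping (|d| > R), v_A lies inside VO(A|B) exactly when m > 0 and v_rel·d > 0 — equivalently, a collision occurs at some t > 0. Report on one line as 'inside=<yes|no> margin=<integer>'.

d = (-13, 6),  |d|² = 205;  R = 3+6 = 9,  c = 205−9² = 124
v_rel = (-15, 2),  |v_rel|² = 229;  v_rel·d = (-15)·(-13) + (2)·(6) = 207
229·t² − 414·t + 124 = 0  ⇒  m = 207² − 229·124 = 14453
m = 14453 > 0,  v_rel·d = 207 > 0  ⇒  inside

inside=yes margin=14453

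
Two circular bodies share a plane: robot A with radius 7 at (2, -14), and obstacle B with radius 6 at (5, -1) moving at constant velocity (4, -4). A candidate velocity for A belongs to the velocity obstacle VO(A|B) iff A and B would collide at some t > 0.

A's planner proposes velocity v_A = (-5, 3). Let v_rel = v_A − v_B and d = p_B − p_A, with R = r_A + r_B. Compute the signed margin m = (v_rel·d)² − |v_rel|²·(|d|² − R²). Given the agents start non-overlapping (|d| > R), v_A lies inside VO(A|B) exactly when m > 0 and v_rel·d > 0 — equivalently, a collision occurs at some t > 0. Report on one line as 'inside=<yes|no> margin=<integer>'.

d = (3, 13),  |d|² = 178;  R = 7+6 = 13,  c = 178−13² = 9
v_rel = (-9, 7),  |v_rel|² = 130;  v_rel·d = (-9)·(3) + (7)·(13) = 64
130·t² − 128·t + 9 = 0  ⇒  m = 64² − 130·9 = 2926
m = 2926 > 0,  v_rel·d = 64 > 0  ⇒  inside

inside=yes margin=2926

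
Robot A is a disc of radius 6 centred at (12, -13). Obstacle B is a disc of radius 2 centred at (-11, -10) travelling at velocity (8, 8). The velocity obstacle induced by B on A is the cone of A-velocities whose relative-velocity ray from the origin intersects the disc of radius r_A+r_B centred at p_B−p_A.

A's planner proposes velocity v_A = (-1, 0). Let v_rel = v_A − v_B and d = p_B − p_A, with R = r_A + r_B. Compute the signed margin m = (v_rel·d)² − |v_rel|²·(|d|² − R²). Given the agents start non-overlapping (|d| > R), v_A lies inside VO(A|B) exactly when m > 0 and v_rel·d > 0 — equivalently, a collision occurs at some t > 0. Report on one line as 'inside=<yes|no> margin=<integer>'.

d = (-23, 3),  |d|² = 538;  R = 6+2 = 8,  c = 538−8² = 474
v_rel = (-9, -8),  |v_rel|² = 145;  v_rel·d = (-9)·(-23) + (-8)·(3) = 183
145·t² − 366·t + 474 = 0  ⇒  m = 183² − 145·474 = -35241
m = -35241 < 0,  v_rel·d = 183 > 0  ⇒  outside

inside=no margin=-35241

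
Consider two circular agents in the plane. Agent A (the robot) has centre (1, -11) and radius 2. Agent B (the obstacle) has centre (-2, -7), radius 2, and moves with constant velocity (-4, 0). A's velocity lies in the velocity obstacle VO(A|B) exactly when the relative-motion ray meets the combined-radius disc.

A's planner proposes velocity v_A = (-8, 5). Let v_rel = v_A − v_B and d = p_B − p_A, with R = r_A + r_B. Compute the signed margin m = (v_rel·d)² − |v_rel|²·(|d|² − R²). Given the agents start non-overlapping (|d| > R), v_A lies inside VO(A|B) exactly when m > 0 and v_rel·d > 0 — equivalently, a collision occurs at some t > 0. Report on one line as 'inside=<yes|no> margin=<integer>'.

d = (-3, 4),  |d|² = 25;  R = 2+2 = 4,  c = 25−4² = 9
v_rel = (-4, 5),  |v_rel|² = 41;  v_rel·d = (-4)·(-3) + (5)·(4) = 32
41·t² − 64·t + 9 = 0  ⇒  m = 32² − 41·9 = 655
m = 655 > 0,  v_rel·d = 32 > 0  ⇒  inside

inside=yes margin=655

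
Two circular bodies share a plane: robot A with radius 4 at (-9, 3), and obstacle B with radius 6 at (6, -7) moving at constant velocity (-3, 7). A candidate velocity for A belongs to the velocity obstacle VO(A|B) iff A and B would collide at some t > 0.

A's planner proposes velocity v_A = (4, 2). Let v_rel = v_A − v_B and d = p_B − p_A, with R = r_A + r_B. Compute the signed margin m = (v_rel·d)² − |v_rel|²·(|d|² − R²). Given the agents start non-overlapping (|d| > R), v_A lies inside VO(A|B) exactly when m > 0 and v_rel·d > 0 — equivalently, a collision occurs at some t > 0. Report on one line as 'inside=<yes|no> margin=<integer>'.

d = (15, -10),  |d|² = 325;  R = 4+6 = 10,  c = 325−10² = 225
v_rel = (7, -5),  |v_rel|² = 74;  v_rel·d = (7)·(15) + (-5)·(-10) = 155
74·t² − 310·t + 225 = 0  ⇒  m = 155² − 74·225 = 7375
m = 7375 > 0,  v_rel·d = 155 > 0  ⇒  inside

inside=yes margin=7375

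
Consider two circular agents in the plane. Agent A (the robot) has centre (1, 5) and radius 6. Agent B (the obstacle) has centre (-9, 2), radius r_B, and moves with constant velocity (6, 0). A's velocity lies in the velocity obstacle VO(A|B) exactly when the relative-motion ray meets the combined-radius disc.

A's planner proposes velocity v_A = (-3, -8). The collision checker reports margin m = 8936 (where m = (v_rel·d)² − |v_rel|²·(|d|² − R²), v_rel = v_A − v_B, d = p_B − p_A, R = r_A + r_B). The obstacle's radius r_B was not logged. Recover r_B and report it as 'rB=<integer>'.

m = 8936
d = (-10, -3);  v_rel = (-9, -8),  |v_rel|² = 145
v_rel×d = (-9)·(-3) − (-8)·(-10) = -53
since m = R²·145 − (-53)²:  R² = (2809 + 8936) / 145 = 81
R = √81 = 9  ⇒  r_B = 9 − 6 = 3

rB=3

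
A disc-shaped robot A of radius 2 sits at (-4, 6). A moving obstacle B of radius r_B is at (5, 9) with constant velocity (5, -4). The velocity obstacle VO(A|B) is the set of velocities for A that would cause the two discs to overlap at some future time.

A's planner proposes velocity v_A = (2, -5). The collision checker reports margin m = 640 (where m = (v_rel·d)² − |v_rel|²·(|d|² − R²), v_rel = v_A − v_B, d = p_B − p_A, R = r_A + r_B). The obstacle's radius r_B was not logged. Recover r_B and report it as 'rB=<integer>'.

m = 640
d = (9, 3);  v_rel = (-3, -1),  |v_rel|² = 10
v_rel×d = (-3)·(3) − (-1)·(9) = 0
since m = R²·10 − 0²:  R² = (0 + 640) / 10 = 64
R = √64 = 8  ⇒  r_B = 8 − 2 = 6

rB=6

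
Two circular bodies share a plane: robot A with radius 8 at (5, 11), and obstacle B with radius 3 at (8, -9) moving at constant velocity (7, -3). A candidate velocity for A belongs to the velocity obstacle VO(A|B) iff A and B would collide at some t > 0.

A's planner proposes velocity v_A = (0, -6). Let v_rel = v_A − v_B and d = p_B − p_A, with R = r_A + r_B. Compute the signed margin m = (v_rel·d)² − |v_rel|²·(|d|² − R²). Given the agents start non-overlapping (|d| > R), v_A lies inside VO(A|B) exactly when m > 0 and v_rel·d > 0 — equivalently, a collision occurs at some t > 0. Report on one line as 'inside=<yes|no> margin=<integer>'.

d = (3, -20),  |d|² = 409;  R = 8+3 = 11,  c = 409−11² = 288
v_rel = (-7, -3),  |v_rel|² = 58;  v_rel·d = (-7)·(3) + (-3)·(-20) = 39
58·t² − 78·t + 288 = 0  ⇒  m = 39² − 58·288 = -15183
m = -15183 < 0,  v_rel·d = 39 > 0  ⇒  outside

inside=no margin=-15183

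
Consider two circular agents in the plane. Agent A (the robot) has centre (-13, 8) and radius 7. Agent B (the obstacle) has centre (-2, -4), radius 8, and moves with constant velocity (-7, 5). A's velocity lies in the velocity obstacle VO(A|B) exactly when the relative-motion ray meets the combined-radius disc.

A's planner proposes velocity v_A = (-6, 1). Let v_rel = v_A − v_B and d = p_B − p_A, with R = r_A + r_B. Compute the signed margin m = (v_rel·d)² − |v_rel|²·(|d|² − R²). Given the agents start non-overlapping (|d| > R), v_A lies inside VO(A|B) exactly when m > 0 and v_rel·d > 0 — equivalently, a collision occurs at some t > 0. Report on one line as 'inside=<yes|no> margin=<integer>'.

d = (11, -12),  |d|² = 265;  R = 7+8 = 15,  c = 265−15² = 40
v_rel = (1, -4),  |v_rel|² = 17;  v_rel·d = (1)·(11) + (-4)·(-12) = 59
17·t² − 118·t + 40 = 0  ⇒  m = 59² − 17·40 = 2801
m = 2801 > 0,  v_rel·d = 59 > 0  ⇒  inside

inside=yes margin=2801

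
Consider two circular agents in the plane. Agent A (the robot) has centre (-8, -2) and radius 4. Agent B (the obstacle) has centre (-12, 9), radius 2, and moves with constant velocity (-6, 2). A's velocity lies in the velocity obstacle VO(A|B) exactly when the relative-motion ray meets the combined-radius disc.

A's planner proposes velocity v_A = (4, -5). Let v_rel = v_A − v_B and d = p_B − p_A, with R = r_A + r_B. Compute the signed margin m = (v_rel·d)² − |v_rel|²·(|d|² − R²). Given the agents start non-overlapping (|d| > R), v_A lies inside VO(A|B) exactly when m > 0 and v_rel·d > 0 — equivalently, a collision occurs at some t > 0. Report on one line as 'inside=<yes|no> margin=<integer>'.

d = (-4, 11),  |d|² = 137;  R = 4+2 = 6,  c = 137−6² = 101
v_rel = (10, -7),  |v_rel|² = 149;  v_rel·d = (10)·(-4) + (-7)·(11) = -117
149·t² + 234·t + 101 = 0  ⇒  m = (-117)² − 149·101 = -1360
m = -1360 < 0,  v_rel·d = -117 < 0  ⇒  outside

inside=no margin=-1360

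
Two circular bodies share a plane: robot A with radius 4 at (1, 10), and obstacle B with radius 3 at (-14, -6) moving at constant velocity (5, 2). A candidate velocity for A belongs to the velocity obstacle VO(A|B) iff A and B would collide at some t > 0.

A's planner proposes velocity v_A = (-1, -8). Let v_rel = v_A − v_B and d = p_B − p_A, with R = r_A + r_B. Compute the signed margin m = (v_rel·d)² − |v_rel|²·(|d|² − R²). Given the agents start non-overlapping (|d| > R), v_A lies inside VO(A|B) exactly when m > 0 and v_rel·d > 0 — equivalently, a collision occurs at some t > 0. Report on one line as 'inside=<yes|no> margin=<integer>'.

d = (-15, -16),  |d|² = 481;  R = 4+3 = 7,  c = 481−7² = 432
v_rel = (-6, -10),  |v_rel|² = 136;  v_rel·d = (-6)·(-15) + (-10)·(-16) = 250
136·t² − 500·t + 432 = 0  ⇒  m = 250² − 136·432 = 3748
m = 3748 > 0,  v_rel·d = 250 > 0  ⇒  inside

inside=yes margin=3748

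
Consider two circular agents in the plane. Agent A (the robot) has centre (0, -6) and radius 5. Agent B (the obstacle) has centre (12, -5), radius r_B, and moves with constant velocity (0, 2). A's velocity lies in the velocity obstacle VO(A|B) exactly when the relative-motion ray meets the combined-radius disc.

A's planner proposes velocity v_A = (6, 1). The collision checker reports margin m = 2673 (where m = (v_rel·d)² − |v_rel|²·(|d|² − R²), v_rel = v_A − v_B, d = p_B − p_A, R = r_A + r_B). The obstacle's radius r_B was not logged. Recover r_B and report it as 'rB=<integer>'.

m = 2673
d = (12, 1);  v_rel = (6, -1),  |v_rel|² = 37
v_rel×d = (6)·(1) − (-1)·(12) = 18
since m = R²·37 − 18²:  R² = (324 + 2673) / 37 = 81
R = √81 = 9  ⇒  r_B = 9 − 5 = 4

rB=4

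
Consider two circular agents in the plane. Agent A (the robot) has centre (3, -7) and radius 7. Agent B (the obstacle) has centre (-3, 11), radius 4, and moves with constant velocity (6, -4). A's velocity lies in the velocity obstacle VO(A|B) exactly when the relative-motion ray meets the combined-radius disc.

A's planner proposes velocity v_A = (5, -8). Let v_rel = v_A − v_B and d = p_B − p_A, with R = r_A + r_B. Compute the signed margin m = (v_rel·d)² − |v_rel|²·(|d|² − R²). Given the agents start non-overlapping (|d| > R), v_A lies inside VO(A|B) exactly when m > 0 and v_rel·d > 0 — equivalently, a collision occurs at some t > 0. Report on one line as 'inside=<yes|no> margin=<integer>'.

d = (-6, 18),  |d|² = 360;  R = 7+4 = 11,  c = 360−11² = 239
v_rel = (-1, -4),  |v_rel|² = 17;  v_rel·d = (-1)·(-6) + (-4)·(18) = -66
17·t² + 132·t + 239 = 0  ⇒  m = (-66)² − 17·239 = 293
m = 293 > 0,  v_rel·d = -66 < 0  ⇒  outside

inside=no margin=293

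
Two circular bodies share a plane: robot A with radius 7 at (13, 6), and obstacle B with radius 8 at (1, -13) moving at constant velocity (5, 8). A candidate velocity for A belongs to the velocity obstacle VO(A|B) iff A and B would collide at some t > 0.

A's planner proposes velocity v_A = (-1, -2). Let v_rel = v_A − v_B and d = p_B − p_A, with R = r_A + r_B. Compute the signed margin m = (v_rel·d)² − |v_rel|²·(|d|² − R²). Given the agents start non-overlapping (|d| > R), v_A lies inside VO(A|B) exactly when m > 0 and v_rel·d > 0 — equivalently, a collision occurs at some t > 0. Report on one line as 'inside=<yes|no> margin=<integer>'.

d = (-12, -19),  |d|² = 505;  R = 7+8 = 15,  c = 505−15² = 280
v_rel = (-6, -10),  |v_rel|² = 136;  v_rel·d = (-6)·(-12) + (-10)·(-19) = 262
136·t² − 524·t + 280 = 0  ⇒  m = 262² − 136·280 = 30564
m = 30564 > 0,  v_rel·d = 262 > 0  ⇒  inside

inside=yes margin=30564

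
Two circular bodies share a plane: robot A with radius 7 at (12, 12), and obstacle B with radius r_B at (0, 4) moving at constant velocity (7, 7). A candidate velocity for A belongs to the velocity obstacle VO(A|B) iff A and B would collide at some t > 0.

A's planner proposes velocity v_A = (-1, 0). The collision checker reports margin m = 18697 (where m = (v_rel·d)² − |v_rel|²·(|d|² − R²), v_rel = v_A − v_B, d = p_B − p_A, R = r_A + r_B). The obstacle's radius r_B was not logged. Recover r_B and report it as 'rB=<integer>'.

m = 18697
d = (-12, -8);  v_rel = (-8, -7),  |v_rel|² = 113
v_rel×d = (-8)·(-8) − (-7)·(-12) = -20
since m = R²·113 − (-20)²:  R² = (400 + 18697) / 113 = 169
R = √169 = 13  ⇒  r_B = 13 − 7 = 6

rB=6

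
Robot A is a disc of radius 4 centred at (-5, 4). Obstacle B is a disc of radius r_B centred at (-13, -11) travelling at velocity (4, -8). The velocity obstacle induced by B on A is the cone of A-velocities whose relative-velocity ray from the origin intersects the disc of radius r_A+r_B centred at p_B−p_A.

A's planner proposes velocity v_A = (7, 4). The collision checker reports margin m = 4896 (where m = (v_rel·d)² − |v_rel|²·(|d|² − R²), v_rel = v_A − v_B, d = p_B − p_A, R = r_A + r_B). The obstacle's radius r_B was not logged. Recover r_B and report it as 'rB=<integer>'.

m = 4896
d = (-8, -15);  v_rel = (3, 12),  |v_rel|² = 153
v_rel×d = (3)·(-15) − (12)·(-8) = 51
since m = R²·153 − 51²:  R² = (2601 + 4896) / 153 = 49
R = √49 = 7  ⇒  r_B = 7 − 4 = 3

rB=3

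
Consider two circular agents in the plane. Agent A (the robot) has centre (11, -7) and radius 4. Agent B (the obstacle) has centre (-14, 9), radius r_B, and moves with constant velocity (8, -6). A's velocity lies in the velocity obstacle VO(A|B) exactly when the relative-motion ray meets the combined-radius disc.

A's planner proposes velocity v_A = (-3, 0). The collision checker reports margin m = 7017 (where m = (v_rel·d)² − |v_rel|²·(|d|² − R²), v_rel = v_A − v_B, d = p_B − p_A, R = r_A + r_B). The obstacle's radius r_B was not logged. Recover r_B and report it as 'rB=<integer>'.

m = 7017
d = (-25, 16);  v_rel = (-11, 6),  |v_rel|² = 157
v_rel×d = (-11)·(16) − (6)·(-25) = -26
since m = R²·157 − (-26)²:  R² = (676 + 7017) / 157 = 49
R = √49 = 7  ⇒  r_B = 7 − 4 = 3

rB=3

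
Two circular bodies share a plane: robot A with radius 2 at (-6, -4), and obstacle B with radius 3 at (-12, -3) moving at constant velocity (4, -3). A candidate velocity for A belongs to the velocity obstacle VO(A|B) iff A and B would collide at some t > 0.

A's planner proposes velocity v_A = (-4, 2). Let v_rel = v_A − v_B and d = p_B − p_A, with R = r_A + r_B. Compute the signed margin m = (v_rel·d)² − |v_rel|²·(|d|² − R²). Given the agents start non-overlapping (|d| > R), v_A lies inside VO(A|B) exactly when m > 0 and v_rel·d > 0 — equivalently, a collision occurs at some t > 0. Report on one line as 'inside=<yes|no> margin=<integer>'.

d = (-6, 1),  |d|² = 37;  R = 2+3 = 5,  c = 37−5² = 12
v_rel = (-8, 5),  |v_rel|² = 89;  v_rel·d = (-8)·(-6) + (5)·(1) = 53
89·t² − 106·t + 12 = 0  ⇒  m = 53² − 89·12 = 1741
m = 1741 > 0,  v_rel·d = 53 > 0  ⇒  inside

inside=yes margin=1741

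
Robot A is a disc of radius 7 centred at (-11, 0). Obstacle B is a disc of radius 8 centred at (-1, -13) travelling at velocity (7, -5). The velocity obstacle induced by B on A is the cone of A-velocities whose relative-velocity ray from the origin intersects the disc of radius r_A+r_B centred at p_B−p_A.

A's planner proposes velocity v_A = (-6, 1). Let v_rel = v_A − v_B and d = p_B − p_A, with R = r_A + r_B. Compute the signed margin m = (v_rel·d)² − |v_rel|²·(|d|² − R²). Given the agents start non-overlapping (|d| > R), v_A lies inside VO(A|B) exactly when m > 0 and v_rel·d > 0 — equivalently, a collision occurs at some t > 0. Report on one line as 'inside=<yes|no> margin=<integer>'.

d = (10, -13),  |d|² = 269;  R = 7+8 = 15,  c = 269−15² = 44
v_rel = (-13, 6),  |v_rel|² = 205;  v_rel·d = (-13)·(10) + (6)·(-13) = -208
205·t² + 416·t + 44 = 0  ⇒  m = (-208)² − 205·44 = 34244
m = 34244 > 0,  v_rel·d = -208 < 0  ⇒  outside

inside=no margin=34244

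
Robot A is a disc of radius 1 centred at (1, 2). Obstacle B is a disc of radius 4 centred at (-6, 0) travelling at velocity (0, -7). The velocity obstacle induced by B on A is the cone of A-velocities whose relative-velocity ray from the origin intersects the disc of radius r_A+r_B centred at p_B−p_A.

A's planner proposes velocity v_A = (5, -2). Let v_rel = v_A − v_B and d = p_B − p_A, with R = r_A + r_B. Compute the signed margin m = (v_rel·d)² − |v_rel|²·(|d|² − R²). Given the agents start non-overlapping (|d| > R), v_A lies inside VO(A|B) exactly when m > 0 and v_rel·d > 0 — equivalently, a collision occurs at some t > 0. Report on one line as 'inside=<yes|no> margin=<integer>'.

d = (-7, -2),  |d|² = 53;  R = 1+4 = 5,  c = 53−5² = 28
v_rel = (5, 5),  |v_rel|² = 50;  v_rel·d = (5)·(-7) + (5)·(-2) = -45
50·t² + 90·t + 28 = 0  ⇒  m = (-45)² − 50·28 = 625
m = 625 > 0,  v_rel·d = -45 < 0  ⇒  outside

inside=no margin=625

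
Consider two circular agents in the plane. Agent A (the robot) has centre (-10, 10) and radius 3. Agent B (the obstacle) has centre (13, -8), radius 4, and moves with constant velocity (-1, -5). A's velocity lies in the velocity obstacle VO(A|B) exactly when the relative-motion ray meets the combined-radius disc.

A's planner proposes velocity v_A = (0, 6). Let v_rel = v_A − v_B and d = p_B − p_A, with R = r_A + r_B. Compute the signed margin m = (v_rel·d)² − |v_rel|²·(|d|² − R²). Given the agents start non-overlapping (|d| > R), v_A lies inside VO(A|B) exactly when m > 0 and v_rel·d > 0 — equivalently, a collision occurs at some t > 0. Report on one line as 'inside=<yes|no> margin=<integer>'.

d = (23, -18),  |d|² = 853;  R = 3+4 = 7,  c = 853−7² = 804
v_rel = (1, 11),  |v_rel|² = 122;  v_rel·d = (1)·(23) + (11)·(-18) = -175
122·t² + 350·t + 804 = 0  ⇒  m = (-175)² − 122·804 = -67463
m = -67463 < 0,  v_rel·d = -175 < 0  ⇒  outside

inside=no margin=-67463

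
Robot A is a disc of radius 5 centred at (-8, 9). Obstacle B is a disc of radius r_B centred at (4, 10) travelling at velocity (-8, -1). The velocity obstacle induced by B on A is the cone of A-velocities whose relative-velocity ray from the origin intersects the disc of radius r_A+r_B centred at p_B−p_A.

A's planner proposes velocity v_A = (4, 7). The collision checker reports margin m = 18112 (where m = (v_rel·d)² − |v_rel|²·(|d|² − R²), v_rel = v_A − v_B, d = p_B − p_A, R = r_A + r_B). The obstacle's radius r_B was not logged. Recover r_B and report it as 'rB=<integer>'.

m = 18112
d = (12, 1);  v_rel = (12, 8),  |v_rel|² = 208
v_rel×d = (12)·(1) − (8)·(12) = -84
since m = R²·208 − (-84)²:  R² = (7056 + 18112) / 208 = 121
R = √121 = 11  ⇒  r_B = 11 − 5 = 6

rB=6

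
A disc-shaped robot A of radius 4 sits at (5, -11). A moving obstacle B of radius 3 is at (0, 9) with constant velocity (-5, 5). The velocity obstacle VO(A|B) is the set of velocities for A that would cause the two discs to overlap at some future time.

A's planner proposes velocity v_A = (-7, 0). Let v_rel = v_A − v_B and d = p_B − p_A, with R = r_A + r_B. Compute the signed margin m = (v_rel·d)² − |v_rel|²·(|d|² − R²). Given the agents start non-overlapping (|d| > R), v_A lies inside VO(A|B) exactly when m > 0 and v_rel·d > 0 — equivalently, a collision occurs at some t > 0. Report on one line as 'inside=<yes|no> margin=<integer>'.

d = (-5, 20),  |d|² = 425;  R = 4+3 = 7,  c = 425−7² = 376
v_rel = (-2, -5),  |v_rel|² = 29;  v_rel·d = (-2)·(-5) + (-5)·(20) = -90
29·t² + 180·t + 376 = 0  ⇒  m = (-90)² − 29·376 = -2804
m = -2804 < 0,  v_rel·d = -90 < 0  ⇒  outside

inside=no margin=-2804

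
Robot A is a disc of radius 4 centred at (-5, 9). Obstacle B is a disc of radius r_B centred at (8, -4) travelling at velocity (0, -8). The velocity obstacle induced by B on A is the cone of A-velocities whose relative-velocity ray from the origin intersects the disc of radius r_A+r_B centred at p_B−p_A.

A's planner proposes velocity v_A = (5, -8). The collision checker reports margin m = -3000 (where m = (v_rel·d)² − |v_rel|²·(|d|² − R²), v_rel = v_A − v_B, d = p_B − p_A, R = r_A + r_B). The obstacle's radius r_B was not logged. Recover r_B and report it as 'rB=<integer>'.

m = -3000
d = (13, -13);  v_rel = (5, 0),  |v_rel|² = 25
v_rel×d = (5)·(-13) − (0)·(13) = -65
since m = R²·25 − (-65)²:  R² = (4225 + -3000) / 25 = 49
R = √49 = 7  ⇒  r_B = 7 − 4 = 3

rB=3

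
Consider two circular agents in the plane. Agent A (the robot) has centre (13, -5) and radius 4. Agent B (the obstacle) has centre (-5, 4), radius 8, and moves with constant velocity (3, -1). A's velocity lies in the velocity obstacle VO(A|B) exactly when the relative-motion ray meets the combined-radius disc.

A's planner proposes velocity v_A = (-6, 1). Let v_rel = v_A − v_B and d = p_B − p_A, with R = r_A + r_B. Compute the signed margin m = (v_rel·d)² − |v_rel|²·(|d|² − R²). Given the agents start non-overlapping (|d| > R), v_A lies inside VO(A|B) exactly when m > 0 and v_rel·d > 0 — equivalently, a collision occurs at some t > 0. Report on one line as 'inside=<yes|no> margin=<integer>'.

d = (-18, 9),  |d|² = 405;  R = 4+8 = 12,  c = 405−12² = 261
v_rel = (-9, 2),  |v_rel|² = 85;  v_rel·d = (-9)·(-18) + (2)·(9) = 180
85·t² − 360·t + 261 = 0  ⇒  m = 180² − 85·261 = 10215
m = 10215 > 0,  v_rel·d = 180 > 0  ⇒  inside

inside=yes margin=10215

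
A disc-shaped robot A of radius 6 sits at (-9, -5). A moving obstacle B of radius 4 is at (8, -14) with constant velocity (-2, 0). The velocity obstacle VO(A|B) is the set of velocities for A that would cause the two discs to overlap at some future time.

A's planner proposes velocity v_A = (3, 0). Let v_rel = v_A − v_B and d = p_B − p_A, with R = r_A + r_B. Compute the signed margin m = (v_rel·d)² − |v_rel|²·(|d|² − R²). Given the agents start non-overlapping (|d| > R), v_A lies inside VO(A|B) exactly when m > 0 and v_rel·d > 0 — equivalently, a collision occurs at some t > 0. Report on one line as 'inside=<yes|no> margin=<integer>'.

d = (17, -9),  |d|² = 370;  R = 6+4 = 10,  c = 370−10² = 270
v_rel = (5, 0),  |v_rel|² = 25;  v_rel·d = (5)·(17) + (0)·(-9) = 85
25·t² − 170·t + 270 = 0  ⇒  m = 85² − 25·270 = 475
m = 475 > 0,  v_rel·d = 85 > 0  ⇒  inside

inside=yes margin=475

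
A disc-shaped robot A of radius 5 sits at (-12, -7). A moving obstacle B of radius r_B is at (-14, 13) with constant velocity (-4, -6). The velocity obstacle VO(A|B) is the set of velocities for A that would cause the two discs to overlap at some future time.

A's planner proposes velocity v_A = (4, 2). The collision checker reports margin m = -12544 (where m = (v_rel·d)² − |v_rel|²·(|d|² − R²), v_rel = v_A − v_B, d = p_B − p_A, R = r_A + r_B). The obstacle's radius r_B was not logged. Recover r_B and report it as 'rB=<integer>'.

m = -12544
d = (-2, 20);  v_rel = (8, 8),  |v_rel|² = 128
v_rel×d = (8)·(20) − (8)·(-2) = 176
since m = R²·128 − 176²:  R² = (30976 + -12544) / 128 = 144
R = √144 = 12  ⇒  r_B = 12 − 5 = 7

rB=7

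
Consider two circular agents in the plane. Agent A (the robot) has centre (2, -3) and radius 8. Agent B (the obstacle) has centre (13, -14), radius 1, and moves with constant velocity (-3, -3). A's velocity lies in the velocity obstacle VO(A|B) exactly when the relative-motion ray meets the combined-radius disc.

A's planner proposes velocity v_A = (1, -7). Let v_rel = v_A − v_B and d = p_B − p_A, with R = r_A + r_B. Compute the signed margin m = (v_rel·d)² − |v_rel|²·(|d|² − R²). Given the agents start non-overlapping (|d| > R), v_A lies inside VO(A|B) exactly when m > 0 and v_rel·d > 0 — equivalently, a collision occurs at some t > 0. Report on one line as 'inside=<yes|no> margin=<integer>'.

d = (11, -11),  |d|² = 242;  R = 8+1 = 9,  c = 242−9² = 161
v_rel = (4, -4),  |v_rel|² = 32;  v_rel·d = (4)·(11) + (-4)·(-11) = 88
32·t² − 176·t + 161 = 0  ⇒  m = 88² − 32·161 = 2592
m = 2592 > 0,  v_rel·d = 88 > 0  ⇒  inside

inside=yes margin=2592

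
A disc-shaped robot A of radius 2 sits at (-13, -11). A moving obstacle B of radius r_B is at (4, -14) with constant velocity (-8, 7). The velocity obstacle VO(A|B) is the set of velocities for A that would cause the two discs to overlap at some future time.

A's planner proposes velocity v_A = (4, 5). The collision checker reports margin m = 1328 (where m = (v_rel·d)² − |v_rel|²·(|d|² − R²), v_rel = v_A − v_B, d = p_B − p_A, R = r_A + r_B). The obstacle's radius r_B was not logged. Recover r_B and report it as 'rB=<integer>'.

m = 1328
d = (17, -3);  v_rel = (12, -2),  |v_rel|² = 148
v_rel×d = (12)·(-3) − (-2)·(17) = -2
since m = R²·148 − (-2)²:  R² = (4 + 1328) / 148 = 9
R = √9 = 3  ⇒  r_B = 3 − 2 = 1

rB=1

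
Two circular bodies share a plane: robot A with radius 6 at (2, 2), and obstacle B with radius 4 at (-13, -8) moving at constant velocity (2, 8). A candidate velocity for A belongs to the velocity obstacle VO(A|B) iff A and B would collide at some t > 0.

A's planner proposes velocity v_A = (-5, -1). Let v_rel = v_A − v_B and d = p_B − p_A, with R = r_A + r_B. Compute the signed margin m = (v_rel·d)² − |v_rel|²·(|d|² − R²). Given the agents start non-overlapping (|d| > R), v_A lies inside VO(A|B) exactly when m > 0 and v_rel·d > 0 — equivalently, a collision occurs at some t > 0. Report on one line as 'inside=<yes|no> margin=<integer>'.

d = (-15, -10),  |d|² = 325;  R = 6+4 = 10,  c = 325−10² = 225
v_rel = (-7, -9),  |v_rel|² = 130;  v_rel·d = (-7)·(-15) + (-9)·(-10) = 195
130·t² − 390·t + 225 = 0  ⇒  m = 195² − 130·225 = 8775
m = 8775 > 0,  v_rel·d = 195 > 0  ⇒  inside

inside=yes margin=8775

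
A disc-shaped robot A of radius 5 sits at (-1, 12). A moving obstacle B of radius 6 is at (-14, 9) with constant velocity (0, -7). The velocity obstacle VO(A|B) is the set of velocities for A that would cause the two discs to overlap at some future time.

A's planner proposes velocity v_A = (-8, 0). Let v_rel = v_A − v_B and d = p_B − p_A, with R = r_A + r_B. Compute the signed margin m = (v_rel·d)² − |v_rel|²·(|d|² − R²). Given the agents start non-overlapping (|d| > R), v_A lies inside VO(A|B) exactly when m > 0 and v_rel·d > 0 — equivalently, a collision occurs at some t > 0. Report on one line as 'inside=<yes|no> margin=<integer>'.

d = (-13, -3),  |d|² = 178;  R = 5+6 = 11,  c = 178−11² = 57
v_rel = (-8, 7),  |v_rel|² = 113;  v_rel·d = (-8)·(-13) + (7)·(-3) = 83
113·t² − 166·t + 57 = 0  ⇒  m = 83² − 113·57 = 448
m = 448 > 0,  v_rel·d = 83 > 0  ⇒  inside

inside=yes margin=448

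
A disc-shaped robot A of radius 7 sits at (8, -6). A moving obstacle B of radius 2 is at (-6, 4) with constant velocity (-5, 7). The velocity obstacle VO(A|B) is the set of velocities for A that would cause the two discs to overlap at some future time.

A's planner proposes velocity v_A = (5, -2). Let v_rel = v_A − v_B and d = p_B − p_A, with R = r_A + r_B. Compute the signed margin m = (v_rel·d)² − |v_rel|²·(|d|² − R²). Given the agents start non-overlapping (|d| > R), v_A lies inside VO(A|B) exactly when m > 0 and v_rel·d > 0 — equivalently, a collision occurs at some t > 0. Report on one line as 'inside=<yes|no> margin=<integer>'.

d = (-14, 10),  |d|² = 296;  R = 7+2 = 9,  c = 296−9² = 215
v_rel = (10, -9),  |v_rel|² = 181;  v_rel·d = (10)·(-14) + (-9)·(10) = -230
181·t² + 460·t + 215 = 0  ⇒  m = (-230)² − 181·215 = 13985
m = 13985 > 0,  v_rel·d = -230 < 0  ⇒  outside

inside=no margin=13985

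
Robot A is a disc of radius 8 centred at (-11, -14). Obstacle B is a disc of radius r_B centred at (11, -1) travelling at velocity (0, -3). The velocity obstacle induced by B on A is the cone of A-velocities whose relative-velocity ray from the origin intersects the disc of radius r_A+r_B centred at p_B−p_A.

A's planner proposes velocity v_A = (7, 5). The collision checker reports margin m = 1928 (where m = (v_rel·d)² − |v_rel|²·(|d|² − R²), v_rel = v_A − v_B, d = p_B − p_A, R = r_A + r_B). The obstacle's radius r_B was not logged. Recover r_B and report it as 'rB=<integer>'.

m = 1928
d = (22, 13);  v_rel = (7, 8),  |v_rel|² = 113
v_rel×d = (7)·(13) − (8)·(22) = -85
since m = R²·113 − (-85)²:  R² = (7225 + 1928) / 113 = 81
R = √81 = 9  ⇒  r_B = 9 − 8 = 1

rB=1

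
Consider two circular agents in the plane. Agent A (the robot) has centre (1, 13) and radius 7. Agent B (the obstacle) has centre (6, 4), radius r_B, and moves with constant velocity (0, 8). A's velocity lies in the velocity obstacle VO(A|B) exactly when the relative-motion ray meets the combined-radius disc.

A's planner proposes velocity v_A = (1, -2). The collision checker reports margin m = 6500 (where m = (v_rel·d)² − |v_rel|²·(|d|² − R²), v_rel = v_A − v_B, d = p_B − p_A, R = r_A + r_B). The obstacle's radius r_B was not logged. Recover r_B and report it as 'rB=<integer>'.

m = 6500
d = (5, -9);  v_rel = (1, -10),  |v_rel|² = 101
v_rel×d = (1)·(-9) − (-10)·(5) = 41
since m = R²·101 − 41²:  R² = (1681 + 6500) / 101 = 81
R = √81 = 9  ⇒  r_B = 9 − 7 = 2

rB=2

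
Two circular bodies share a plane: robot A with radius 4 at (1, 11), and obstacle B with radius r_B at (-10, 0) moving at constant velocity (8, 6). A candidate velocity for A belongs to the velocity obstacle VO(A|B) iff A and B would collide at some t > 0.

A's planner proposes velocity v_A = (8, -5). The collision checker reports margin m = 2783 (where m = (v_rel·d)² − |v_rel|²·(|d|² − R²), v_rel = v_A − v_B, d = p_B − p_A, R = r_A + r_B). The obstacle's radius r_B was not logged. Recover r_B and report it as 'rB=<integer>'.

m = 2783
d = (-11, -11);  v_rel = (0, -11),  |v_rel|² = 121
v_rel×d = (0)·(-11) − (-11)·(-11) = -121
since m = R²·121 − (-121)²:  R² = (14641 + 2783) / 121 = 144
R = √144 = 12  ⇒  r_B = 12 − 4 = 8

rB=8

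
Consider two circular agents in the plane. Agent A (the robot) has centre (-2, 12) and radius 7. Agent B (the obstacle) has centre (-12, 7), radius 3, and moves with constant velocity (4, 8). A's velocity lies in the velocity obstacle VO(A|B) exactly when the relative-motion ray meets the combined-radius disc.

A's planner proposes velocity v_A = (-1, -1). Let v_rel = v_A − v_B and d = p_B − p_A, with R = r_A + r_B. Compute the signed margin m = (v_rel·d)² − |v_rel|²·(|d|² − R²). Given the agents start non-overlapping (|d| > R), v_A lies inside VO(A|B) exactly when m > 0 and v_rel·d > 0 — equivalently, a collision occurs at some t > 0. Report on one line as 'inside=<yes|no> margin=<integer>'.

d = (-10, -5),  |d|² = 125;  R = 7+3 = 10,  c = 125−10² = 25
v_rel = (-5, -9),  |v_rel|² = 106;  v_rel·d = (-5)·(-10) + (-9)·(-5) = 95
106·t² − 190·t + 25 = 0  ⇒  m = 95² − 106·25 = 6375
m = 6375 > 0,  v_rel·d = 95 > 0  ⇒  inside

inside=yes margin=6375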